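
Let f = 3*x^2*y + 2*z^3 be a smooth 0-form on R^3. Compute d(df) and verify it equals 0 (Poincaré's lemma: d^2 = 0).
d(df) = 0

Step 1: df = sum_i (∂f/∂x_i) dx_i = (6*x*y) dx + (3*x^2) dy + (6*z^2) dz.
Step 2: Apply d again. Using the 1-form formula, the coefficient of dx ∧ dy in d(df) is ∂^2 f/∂x ∂y - ∂^2 f/∂y ∂x = (6*x) - (6*x) = 0 (equality of mixed partials for smooth f).
Similarly for dx ∧ dz and dy ∧ dz — all coefficients vanish. So d(df) = 0.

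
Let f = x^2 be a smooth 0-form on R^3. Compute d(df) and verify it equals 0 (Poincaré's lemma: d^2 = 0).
d(df) = 0

Step 1: df = sum_i (∂f/∂x_i) dx_i = (2*x) dx + (0) dy + (0) dz.
Step 2: Apply d again. Using the 1-form formula, the coefficient of dx ∧ dy in d(df) is ∂^2 f/∂x ∂y - ∂^2 f/∂y ∂x = (0) - (0) = 0 (equality of mixed partials for smooth f).
Similarly for dx ∧ dz and dy ∧ dz — all coefficients vanish. So d(df) = 0.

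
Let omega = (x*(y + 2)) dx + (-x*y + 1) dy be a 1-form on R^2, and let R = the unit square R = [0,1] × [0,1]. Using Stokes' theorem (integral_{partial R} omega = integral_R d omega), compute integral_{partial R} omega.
integral_(partial R) omega = -1

Stokes: integral_partial_R omega = integral_R d omega with d omega = (∂Q/∂x - ∂P/∂y) dx ∧ dy.
  ∂Q/∂x = -y
  ∂P/∂y = x
  integrand = ∂Q/∂x - ∂P/∂y = -x - y.
Integrating over R: integral_0^1 integral_0^1 (-x - y) dx dy = -1.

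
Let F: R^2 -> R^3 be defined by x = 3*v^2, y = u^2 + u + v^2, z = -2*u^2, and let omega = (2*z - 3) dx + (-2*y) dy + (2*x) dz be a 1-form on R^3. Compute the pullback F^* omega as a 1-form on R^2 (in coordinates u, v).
F^* omega = (-4*u^3 - 6*u^2 - 28*u*v^2 - 2*u - 2*v^2) du + (2*v*(-14*u^2 - 2*u - 2*v^2 - 9)) dv

Using F^*(f dg) = (f ∘ F) d(g ∘ F), substitute each coordinate x_i by F_i(u, v) in f_i, and replace dx_i by d F_i = (∂F_i/∂u) du + (∂F_i/∂v) dv.
  For the x component: f_1(F) = -4*u^2 - 3; d F_1 = (0) du + (6*v) dv
  For the y component: f_2(F) = -2*u^2 - 2*u - 2*v^2; d F_2 = (2*u + 1) du + (2*v) dv
  For the z component: f_3(F) = 6*v^2; d F_3 = (-4*u) du + (0) dv
Combining and collecting du, dv coefficients:
  coeff of du: -4*u^3 - 6*u^2 - 28*u*v^2 - 2*u - 2*v^2
  coeff of dv: 2*v*(-14*u^2 - 2*u - 2*v^2 - 9)
F^* omega = (-4*u^3 - 6*u^2 - 28*u*v^2 - 2*u - 2*v^2) du + (2*v*(-14*u^2 - 2*u - 2*v^2 - 9)) dv.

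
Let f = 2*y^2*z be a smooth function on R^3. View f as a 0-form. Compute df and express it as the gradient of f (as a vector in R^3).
df = (0) dx + (4*y*z) dy + (2*y^2) dz; grad f = (0, 4*y*z, 2*y^2)

For a 0-form f, d f = (∂f/∂x) dx + (∂f/∂y) dy + (∂f/∂z) dz. The components of the vector representation are exactly the entries of grad f in Cartesian coordinates:
  ∂f/∂x = 0
  ∂f/∂y = 4*y*z
  ∂f/∂z = 2*y^2.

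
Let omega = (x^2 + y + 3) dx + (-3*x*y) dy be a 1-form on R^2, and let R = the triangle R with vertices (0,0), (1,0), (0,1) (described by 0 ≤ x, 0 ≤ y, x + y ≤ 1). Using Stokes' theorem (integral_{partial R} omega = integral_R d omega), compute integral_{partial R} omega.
integral_(partial R) omega = -1

Stokes: integral_partial_R omega = integral_R d omega with d omega = (∂Q/∂x - ∂P/∂y) dx ∧ dy.
  ∂Q/∂x = -3*y
  ∂P/∂y = 1
  integrand = ∂Q/∂x - ∂P/∂y = -3*y - 1.
Integrating over R: integral_0^1 integral_0^{1-x} (-3*y - 1) dy dx = -1.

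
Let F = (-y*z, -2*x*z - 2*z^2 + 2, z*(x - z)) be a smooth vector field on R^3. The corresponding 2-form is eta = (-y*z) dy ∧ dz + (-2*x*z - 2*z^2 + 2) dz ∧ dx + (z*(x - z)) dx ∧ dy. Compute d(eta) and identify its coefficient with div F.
d(eta) = (x - 2*z) dx ∧ dy ∧ dz; div F = x - 2*z

For a 2-form in R^3 of the form above, applying d gives a 3-form with coefficient ∂P/∂x + ∂Q/∂y + ∂R/∂z:
  ∂P/∂x = 0
  ∂Q/∂y = 0
  ∂R/∂z = x - 2*z
Sum = x - 2*z, which is exactly div F.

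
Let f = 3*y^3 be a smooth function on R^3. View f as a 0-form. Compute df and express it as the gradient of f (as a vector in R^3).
df = (0) dx + (9*y^2) dy + (0) dz; grad f = (0, 9*y^2, 0)

For a 0-form f, d f = (∂f/∂x) dx + (∂f/∂y) dy + (∂f/∂z) dz. The components of the vector representation are exactly the entries of grad f in Cartesian coordinates:
  ∂f/∂x = 0
  ∂f/∂y = 9*y^2
  ∂f/∂z = 0.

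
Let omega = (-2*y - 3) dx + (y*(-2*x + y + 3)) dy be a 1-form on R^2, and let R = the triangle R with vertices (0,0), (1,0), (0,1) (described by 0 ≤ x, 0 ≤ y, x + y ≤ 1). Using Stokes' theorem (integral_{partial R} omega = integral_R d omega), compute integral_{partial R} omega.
integral_(partial R) omega = 2/3

Stokes: integral_partial_R omega = integral_R d omega with d omega = (∂Q/∂x - ∂P/∂y) dx ∧ dy.
  ∂Q/∂x = -2*y
  ∂P/∂y = -2
  integrand = ∂Q/∂x - ∂P/∂y = 2 - 2*y.
Integrating over R: integral_0^1 integral_0^{1-x} (2 - 2*y) dy dx = 2/3.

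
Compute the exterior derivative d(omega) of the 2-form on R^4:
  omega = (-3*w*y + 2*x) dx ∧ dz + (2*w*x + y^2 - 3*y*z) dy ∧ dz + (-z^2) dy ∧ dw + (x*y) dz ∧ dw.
d(omega) = (5*w) dx ∧ dy ∧ dz + (-2*y) dx ∧ dz ∧ dw + (3*x + 2*z) dy ∧ dz ∧ dw

For a 2-form omega = sum_{i<j} g_{ij} dx_i ∧ dx_j, the exterior derivative is
  d(omega) = sum_{i<j} d(g_{ij}) ∧ dx_i ∧ dx_j = sum_{i<j, k} (∂g_{ij}/∂x_k) dx_k ∧ dx_i ∧ dx_j.
Expand each term, using dx_k ∧ dx_i ∧ dx_j = sgn(permutation) dx_{(a)} ∧ dx_{(b)} ∧ dx_{(c)} with (a < b < c) sorted:
  d(-3*w*y + 2*x) includes (∂/∂y)(-3*w*y + 2*x) dy = (-3*w) dy, which multiplied by dx ∧ dz gives (3*w) dx ∧ dy ∧ dz
  d(-3*w*y + 2*x) includes (∂/∂w)(-3*w*y + 2*x) dw = (-3*y) dw, which multiplied by dx ∧ dz gives (-3*y) dx ∧ dz ∧ dw
  d(2*w*x + y^2 - 3*y*z) includes (∂/∂x)(2*w*x + y^2 - 3*y*z) dx = (2*w) dx, which multiplied by dy ∧ dz gives (2*w) dx ∧ dy ∧ dz
  d(2*w*x + y^2 - 3*y*z) includes (∂/∂w)(2*w*x + y^2 - 3*y*z) dw = (2*x) dw, which multiplied by dy ∧ dz gives (2*x) dy ∧ dz ∧ dw
  d(-z^2) includes (∂/∂z)(-z^2) dz = (-2*z) dz, which multiplied by dy ∧ dw gives (2*z) dy ∧ dz ∧ dw
  d(x*y) includes (∂/∂x)(x*y) dx = (y) dx, which multiplied by dz ∧ dw gives (y) dx ∧ dz ∧ dw
  d(x*y) includes (∂/∂y)(x*y) dy = (x) dy, which multiplied by dz ∧ dw gives (x) dy ∧ dz ∧ dw
Collecting like 3-forms: d(omega) = (5*w) dx ∧ dy ∧ dz + (-2*y) dx ∧ dz ∧ dw + (3*x + 2*z) dy ∧ dz ∧ dw.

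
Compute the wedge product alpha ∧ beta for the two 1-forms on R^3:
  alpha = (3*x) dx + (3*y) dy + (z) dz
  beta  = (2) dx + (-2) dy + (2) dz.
alpha ∧ beta = (-6*x - 6*y) dx ∧ dy + (6*x - 2*z) dx ∧ dz + (6*y + 2*z) dy ∧ dz

Distribute the wedge, using dx_i ∧ dx_j = -dx_j ∧ dx_i and dx_i ∧ dx_i = 0. For each pair (i, j) with i < j, the coefficient of dx_i ∧ dx_j in alpha ∧ beta is (alpha_i * beta_j - alpha_j * beta_i). Collecting: alpha ∧ beta = (-6*x - 6*y) dx ∧ dy + (6*x - 2*z) dx ∧ dz + (6*y + 2*z) dy ∧ dz.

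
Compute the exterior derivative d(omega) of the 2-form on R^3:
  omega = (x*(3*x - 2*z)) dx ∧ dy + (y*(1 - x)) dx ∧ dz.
d(omega) = (-x - 1) dx ∧ dy ∧ dz

For a 2-form omega = sum_{i<j} g_{ij} dx_i ∧ dx_j, the exterior derivative is
  d(omega) = sum_{i<j} d(g_{ij}) ∧ dx_i ∧ dx_j = sum_{i<j, k} (∂g_{ij}/∂x_k) dx_k ∧ dx_i ∧ dx_j.
Expand each term, using dx_k ∧ dx_i ∧ dx_j = sgn(permutation) dx_{(a)} ∧ dx_{(b)} ∧ dx_{(c)} with (a < b < c) sorted:
  d(x*(3*x - 2*z)) includes (∂/∂z)(x*(3*x - 2*z)) dz = (-2*x) dz, which multiplied by dx ∧ dy gives (-2*x) dx ∧ dy ∧ dz
  d(y*(1 - x)) includes (∂/∂y)(y*(1 - x)) dy = (1 - x) dy, which multiplied by dx ∧ dz gives (x - 1) dx ∧ dy ∧ dz
Collecting like 3-forms: d(omega) = (-x - 1) dx ∧ dy ∧ dz.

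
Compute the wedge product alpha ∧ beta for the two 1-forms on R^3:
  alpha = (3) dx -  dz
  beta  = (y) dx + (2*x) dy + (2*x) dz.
alpha ∧ beta = (6*x) dx ∧ dy + (6*x + y) dx ∧ dz + (2*x) dy ∧ dz

Distribute the wedge, using dx_i ∧ dx_j = -dx_j ∧ dx_i and dx_i ∧ dx_i = 0. For each pair (i, j) with i < j, the coefficient of dx_i ∧ dx_j in alpha ∧ beta is (alpha_i * beta_j - alpha_j * beta_i). Collecting: alpha ∧ beta = (6*x) dx ∧ dy + (6*x + y) dx ∧ dz + (2*x) dy ∧ dz.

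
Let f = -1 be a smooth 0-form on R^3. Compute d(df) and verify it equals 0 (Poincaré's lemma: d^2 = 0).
d(df) = 0

Step 1: df = sum_i (∂f/∂x_i) dx_i = (0) dx + (0) dy + (0) dz.
Step 2: Apply d again. Using the 1-form formula, the coefficient of dx ∧ dy in d(df) is ∂^2 f/∂x ∂y - ∂^2 f/∂y ∂x = (0) - (0) = 0 (equality of mixed partials for smooth f).
Similarly for dx ∧ dz and dy ∧ dz — all coefficients vanish. So d(df) = 0.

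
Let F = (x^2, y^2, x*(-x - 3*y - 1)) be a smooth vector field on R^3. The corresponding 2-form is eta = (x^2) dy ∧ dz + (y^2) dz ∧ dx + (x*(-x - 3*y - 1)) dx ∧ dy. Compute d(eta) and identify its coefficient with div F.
d(eta) = (2*x + 2*y) dx ∧ dy ∧ dz; div F = 2*x + 2*y

For a 2-form in R^3 of the form above, applying d gives a 3-form with coefficient ∂P/∂x + ∂Q/∂y + ∂R/∂z:
  ∂P/∂x = 2*x
  ∂Q/∂y = 2*y
  ∂R/∂z = 0
Sum = 2*x + 2*y, which is exactly div F.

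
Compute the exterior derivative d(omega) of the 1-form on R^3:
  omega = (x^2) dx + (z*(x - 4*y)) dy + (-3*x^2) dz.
d(omega) = (z) dx ∧ dy + (-6*x) dx ∧ dz + (-x + 4*y) dy ∧ dz

For a 1-form omega = sum_i f_i dx_i, the exterior derivative is
  d(omega) = sum_{i < j} (∂f_j/∂x_i - ∂f_i/∂x_j) dx_i ∧ dx_j.
  coefficient of dx ∧ dy: ∂f_2/∂x - ∂f_1/∂y = ∂(z*(x - 4*y))/∂x - ∂(x^2)/∂y = z
  coefficient of dx ∧ dz: ∂f_3/∂x - ∂f_1/∂z = ∂(-3*x^2)/∂x - ∂(x^2)/∂z = -6*x
  coefficient of dy ∧ dz: ∂f_3/∂y - ∂f_2/∂z = ∂(-3*x^2)/∂y - ∂(z*(x - 4*y))/∂z = -x + 4*y
Assembling: d(omega) = (z) dx ∧ dy + (-6*x) dx ∧ dz + (-x + 4*y) dy ∧ dz.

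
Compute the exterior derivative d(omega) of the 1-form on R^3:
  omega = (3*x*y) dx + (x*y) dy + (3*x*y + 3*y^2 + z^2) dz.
d(omega) = (-3*x + y) dx ∧ dy + (3*y) dx ∧ dz + (3*x + 6*y) dy ∧ dz

For a 1-form omega = sum_i f_i dx_i, the exterior derivative is
  d(omega) = sum_{i < j} (∂f_j/∂x_i - ∂f_i/∂x_j) dx_i ∧ dx_j.
  coefficient of dx ∧ dy: ∂f_2/∂x - ∂f_1/∂y = ∂(x*y)/∂x - ∂(3*x*y)/∂y = -3*x + y
  coefficient of dx ∧ dz: ∂f_3/∂x - ∂f_1/∂z = ∂(3*x*y + 3*y^2 + z^2)/∂x - ∂(3*x*y)/∂z = 3*y
  coefficient of dy ∧ dz: ∂f_3/∂y - ∂f_2/∂z = ∂(3*x*y + 3*y^2 + z^2)/∂y - ∂(x*y)/∂z = 3*x + 6*y
Assembling: d(omega) = (-3*x + y) dx ∧ dy + (3*y) dx ∧ dz + (3*x + 6*y) dy ∧ dz.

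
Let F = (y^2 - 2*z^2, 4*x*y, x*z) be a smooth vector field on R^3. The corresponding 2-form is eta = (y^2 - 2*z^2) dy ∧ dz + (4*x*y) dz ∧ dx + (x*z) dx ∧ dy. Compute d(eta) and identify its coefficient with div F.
d(eta) = (5*x) dx ∧ dy ∧ dz; div F = 5*x

For a 2-form in R^3 of the form above, applying d gives a 3-form with coefficient ∂P/∂x + ∂Q/∂y + ∂R/∂z:
  ∂P/∂x = 0
  ∂Q/∂y = 4*x
  ∂R/∂z = x
Sum = 5*x, which is exactly div F.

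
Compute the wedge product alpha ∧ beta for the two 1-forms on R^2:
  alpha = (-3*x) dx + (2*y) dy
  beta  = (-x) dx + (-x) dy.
alpha ∧ beta = (x*(3*x + 2*y)) dx ∧ dy

Distribute the wedge, using dx_i ∧ dx_j = -dx_j ∧ dx_i and dx_i ∧ dx_i = 0. For each pair (i, j) with i < j, the coefficient of dx_i ∧ dx_j in alpha ∧ beta is (alpha_i * beta_j - alpha_j * beta_i). Collecting: alpha ∧ beta = (x*(3*x + 2*y)) dx ∧ dy.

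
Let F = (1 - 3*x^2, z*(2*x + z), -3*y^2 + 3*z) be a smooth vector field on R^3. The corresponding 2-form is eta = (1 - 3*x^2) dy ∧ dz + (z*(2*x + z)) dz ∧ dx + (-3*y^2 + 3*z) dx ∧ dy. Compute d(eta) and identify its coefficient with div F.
d(eta) = (3 - 6*x) dx ∧ dy ∧ dz; div F = 3 - 6*x

For a 2-form in R^3 of the form above, applying d gives a 3-form with coefficient ∂P/∂x + ∂Q/∂y + ∂R/∂z:
  ∂P/∂x = -6*x
  ∂Q/∂y = 0
  ∂R/∂z = 3
Sum = 3 - 6*x, which is exactly div F.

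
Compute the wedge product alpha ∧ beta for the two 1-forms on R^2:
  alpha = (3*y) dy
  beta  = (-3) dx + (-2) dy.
alpha ∧ beta = (9*y) dx ∧ dy

Distribute the wedge, using dx_i ∧ dx_j = -dx_j ∧ dx_i and dx_i ∧ dx_i = 0. For each pair (i, j) with i < j, the coefficient of dx_i ∧ dx_j in alpha ∧ beta is (alpha_i * beta_j - alpha_j * beta_i). Collecting: alpha ∧ beta = (9*y) dx ∧ dy.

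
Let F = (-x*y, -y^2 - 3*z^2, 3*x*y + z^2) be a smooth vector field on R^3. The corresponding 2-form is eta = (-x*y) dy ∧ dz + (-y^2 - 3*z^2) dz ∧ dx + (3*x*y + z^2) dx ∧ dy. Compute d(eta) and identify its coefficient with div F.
d(eta) = (-3*y + 2*z) dx ∧ dy ∧ dz; div F = -3*y + 2*z

For a 2-form in R^3 of the form above, applying d gives a 3-form with coefficient ∂P/∂x + ∂Q/∂y + ∂R/∂z:
  ∂P/∂x = -y
  ∂Q/∂y = -2*y
  ∂R/∂z = 2*z
Sum = -3*y + 2*z, which is exactly div F.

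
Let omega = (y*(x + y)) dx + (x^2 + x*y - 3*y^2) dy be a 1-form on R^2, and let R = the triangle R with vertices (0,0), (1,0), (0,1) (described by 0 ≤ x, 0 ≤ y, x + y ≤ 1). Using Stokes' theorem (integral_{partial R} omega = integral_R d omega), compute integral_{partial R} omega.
integral_(partial R) omega = 0

Stokes: integral_partial_R omega = integral_R d omega with d omega = (∂Q/∂x - ∂P/∂y) dx ∧ dy.
  ∂Q/∂x = 2*x + y
  ∂P/∂y = x + 2*y
  integrand = ∂Q/∂x - ∂P/∂y = x - y.
Integrating over R: integral_0^1 integral_0^{1-x} (x - y) dy dx = 0.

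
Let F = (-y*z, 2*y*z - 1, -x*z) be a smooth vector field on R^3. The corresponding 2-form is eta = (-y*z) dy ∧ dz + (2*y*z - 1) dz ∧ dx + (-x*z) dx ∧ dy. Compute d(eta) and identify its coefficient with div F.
d(eta) = (-x + 2*z) dx ∧ dy ∧ dz; div F = -x + 2*z

For a 2-form in R^3 of the form above, applying d gives a 3-form with coefficient ∂P/∂x + ∂Q/∂y + ∂R/∂z:
  ∂P/∂x = 0
  ∂Q/∂y = 2*z
  ∂R/∂z = -x
Sum = -x + 2*z, which is exactly div F.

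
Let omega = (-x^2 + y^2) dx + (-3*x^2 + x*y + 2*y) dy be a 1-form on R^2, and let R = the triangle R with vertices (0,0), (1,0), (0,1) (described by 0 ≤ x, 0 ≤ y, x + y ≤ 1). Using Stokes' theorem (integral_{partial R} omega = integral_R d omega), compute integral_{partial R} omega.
integral_(partial R) omega = -7/6

Stokes: integral_partial_R omega = integral_R d omega with d omega = (∂Q/∂x - ∂P/∂y) dx ∧ dy.
  ∂Q/∂x = -6*x + y
  ∂P/∂y = 2*y
  integrand = ∂Q/∂x - ∂P/∂y = -6*x - y.
Integrating over R: integral_0^1 integral_0^{1-x} (-6*x - y) dy dx = -7/6.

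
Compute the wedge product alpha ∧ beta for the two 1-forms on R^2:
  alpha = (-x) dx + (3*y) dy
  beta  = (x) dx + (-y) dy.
alpha ∧ beta = (-2*x*y) dx ∧ dy

Distribute the wedge, using dx_i ∧ dx_j = -dx_j ∧ dx_i and dx_i ∧ dx_i = 0. For each pair (i, j) with i < j, the coefficient of dx_i ∧ dx_j in alpha ∧ beta is (alpha_i * beta_j - alpha_j * beta_i). Collecting: alpha ∧ beta = (-2*x*y) dx ∧ dy.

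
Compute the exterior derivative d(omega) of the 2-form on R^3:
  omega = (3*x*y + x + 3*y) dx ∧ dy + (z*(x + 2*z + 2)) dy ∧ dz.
d(omega) = (z) dx ∧ dy ∧ dz

For a 2-form omega = sum_{i<j} g_{ij} dx_i ∧ dx_j, the exterior derivative is
  d(omega) = sum_{i<j} d(g_{ij}) ∧ dx_i ∧ dx_j = sum_{i<j, k} (∂g_{ij}/∂x_k) dx_k ∧ dx_i ∧ dx_j.
Expand each term, using dx_k ∧ dx_i ∧ dx_j = sgn(permutation) dx_{(a)} ∧ dx_{(b)} ∧ dx_{(c)} with (a < b < c) sorted:
  d(z*(x + 2*z + 2)) includes (∂/∂x)(z*(x + 2*z + 2)) dx = (z) dx, which multiplied by dy ∧ dz gives (z) dx ∧ dy ∧ dz
Collecting like 3-forms: d(omega) = (z) dx ∧ dy ∧ dz.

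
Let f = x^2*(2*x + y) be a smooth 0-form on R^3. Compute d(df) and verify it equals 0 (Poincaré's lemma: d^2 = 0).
d(df) = 0

Step 1: df = sum_i (∂f/∂x_i) dx_i = (2*x*(3*x + y)) dx + (x^2) dy + (0) dz.
Step 2: Apply d again. Using the 1-form formula, the coefficient of dx ∧ dy in d(df) is ∂^2 f/∂x ∂y - ∂^2 f/∂y ∂x = (2*x) - (2*x) = 0 (equality of mixed partials for smooth f).
Similarly for dx ∧ dz and dy ∧ dz — all coefficients vanish. So d(df) = 0.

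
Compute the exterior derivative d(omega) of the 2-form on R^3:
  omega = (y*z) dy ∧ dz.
d(omega) = 0

For a 2-form omega = sum_{i<j} g_{ij} dx_i ∧ dx_j, the exterior derivative is
  d(omega) = sum_{i<j} d(g_{ij}) ∧ dx_i ∧ dx_j = sum_{i<j, k} (∂g_{ij}/∂x_k) dx_k ∧ dx_i ∧ dx_j.
Expand each term, using dx_k ∧ dx_i ∧ dx_j = sgn(permutation) dx_{(a)} ∧ dx_{(b)} ∧ dx_{(c)} with (a < b < c) sorted:

Collecting like 3-forms: d(omega) = 0.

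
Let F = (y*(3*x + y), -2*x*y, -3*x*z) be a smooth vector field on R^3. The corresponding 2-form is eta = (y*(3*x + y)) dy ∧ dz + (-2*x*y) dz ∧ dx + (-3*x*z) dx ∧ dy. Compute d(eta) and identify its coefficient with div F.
d(eta) = (-5*x + 3*y) dx ∧ dy ∧ dz; div F = -5*x + 3*y

For a 2-form in R^3 of the form above, applying d gives a 3-form with coefficient ∂P/∂x + ∂Q/∂y + ∂R/∂z:
  ∂P/∂x = 3*y
  ∂Q/∂y = -2*x
  ∂R/∂z = -3*x
Sum = -5*x + 3*y, which is exactly div F.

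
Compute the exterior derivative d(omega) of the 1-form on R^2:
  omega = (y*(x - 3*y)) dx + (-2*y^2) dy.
d(omega) = (-x + 6*y) dx ∧ dy

For a 1-form omega = sum_i f_i dx_i, the exterior derivative is
  d(omega) = sum_{i < j} (∂f_j/∂x_i - ∂f_i/∂x_j) dx_i ∧ dx_j.
  coefficient of dx ∧ dy: ∂f_2/∂x - ∂f_1/∂y = ∂(-2*y^2)/∂x - ∂(y*(x - 3*y))/∂y = -x + 6*y
Assembling: d(omega) = (-x + 6*y) dx ∧ dy.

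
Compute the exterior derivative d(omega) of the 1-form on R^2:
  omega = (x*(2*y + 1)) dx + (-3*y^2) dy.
d(omega) = (-2*x) dx ∧ dy

For a 1-form omega = sum_i f_i dx_i, the exterior derivative is
  d(omega) = sum_{i < j} (∂f_j/∂x_i - ∂f_i/∂x_j) dx_i ∧ dx_j.
  coefficient of dx ∧ dy: ∂f_2/∂x - ∂f_1/∂y = ∂(-3*y^2)/∂x - ∂(x*(2*y + 1))/∂y = -2*x
Assembling: d(omega) = (-2*x) dx ∧ dy.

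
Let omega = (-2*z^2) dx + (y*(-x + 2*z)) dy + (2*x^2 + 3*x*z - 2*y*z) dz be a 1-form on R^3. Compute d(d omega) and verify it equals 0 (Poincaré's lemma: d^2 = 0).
d(d omega) = 0

Step 1: d omega = sum_{i<j} (∂f_j/∂x_i - ∂f_i/∂x_j) dx_i ∧ dx_j:
  coeff of dx ∧ dy: -y
  coeff of dx ∧ dz: 4*x + 7*z
  coeff of dy ∧ dz: -2*y - 2*z
Step 2: Apply d again to each 2-form coefficient. The only possible 3-form in R^3 is dx ∧ dy ∧ dz, with coefficient
  ∂(coeff of dy∧dz)/∂x - ∂(coeff of dx∧dz)/∂y + ∂(coeff of dx∧dy)/∂z
  = ∂/∂x (-2*y - 2*z) - ∂/∂y (4*x + 7*z) + ∂/∂z (-y).
Each of these terms simplifies to sums of mixed partials that cancel in pairs. The result is 0 (by equality of mixed partials for smooth functions — Schwarz / Clairaut).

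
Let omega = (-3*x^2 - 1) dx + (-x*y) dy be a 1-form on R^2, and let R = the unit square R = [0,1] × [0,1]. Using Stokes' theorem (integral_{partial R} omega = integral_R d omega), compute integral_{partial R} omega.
integral_(partial R) omega = -1/2

Stokes: integral_partial_R omega = integral_R d omega with d omega = (∂Q/∂x - ∂P/∂y) dx ∧ dy.
  ∂Q/∂x = -y
  ∂P/∂y = 0
  integrand = ∂Q/∂x - ∂P/∂y = -y.
Integrating over R: integral_0^1 integral_0^1 (-y) dx dy = -1/2.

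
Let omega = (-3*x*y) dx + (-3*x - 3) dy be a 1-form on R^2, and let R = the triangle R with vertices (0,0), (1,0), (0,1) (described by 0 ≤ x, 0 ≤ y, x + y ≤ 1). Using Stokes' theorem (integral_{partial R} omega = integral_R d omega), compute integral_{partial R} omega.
integral_(partial R) omega = -1

Stokes: integral_partial_R omega = integral_R d omega with d omega = (∂Q/∂x - ∂P/∂y) dx ∧ dy.
  ∂Q/∂x = -3
  ∂P/∂y = -3*x
  integrand = ∂Q/∂x - ∂P/∂y = 3*x - 3.
Integrating over R: integral_0^1 integral_0^{1-x} (3*x - 3) dy dx = -1.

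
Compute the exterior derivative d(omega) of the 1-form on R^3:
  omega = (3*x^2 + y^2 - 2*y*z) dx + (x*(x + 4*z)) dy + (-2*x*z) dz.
d(omega) = (2*x - 2*y + 6*z) dx ∧ dy + (2*y - 2*z) dx ∧ dz + (-4*x) dy ∧ dz

For a 1-form omega = sum_i f_i dx_i, the exterior derivative is
  d(omega) = sum_{i < j} (∂f_j/∂x_i - ∂f_i/∂x_j) dx_i ∧ dx_j.
  coefficient of dx ∧ dy: ∂f_2/∂x - ∂f_1/∂y = ∂(x*(x + 4*z))/∂x - ∂(3*x^2 + y^2 - 2*y*z)/∂y = 2*x - 2*y + 6*z
  coefficient of dx ∧ dz: ∂f_3/∂x - ∂f_1/∂z = ∂(-2*x*z)/∂x - ∂(3*x^2 + y^2 - 2*y*z)/∂z = 2*y - 2*z
  coefficient of dy ∧ dz: ∂f_3/∂y - ∂f_2/∂z = ∂(-2*x*z)/∂y - ∂(x*(x + 4*z))/∂z = -4*x
Assembling: d(omega) = (2*x - 2*y + 6*z) dx ∧ dy + (2*y - 2*z) dx ∧ dz + (-4*x) dy ∧ dz.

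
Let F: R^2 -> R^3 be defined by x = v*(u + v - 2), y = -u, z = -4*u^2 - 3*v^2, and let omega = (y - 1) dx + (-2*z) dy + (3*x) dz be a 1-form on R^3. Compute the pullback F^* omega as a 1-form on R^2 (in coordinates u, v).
F^* omega = (-24*u^2*v - 8*u^2 - 24*u*v^2 + 47*u*v - 6*v^2 - v) du + (-u^2 - 18*u*v^2 - 2*u*v + u - 18*v^3 + 36*v^2 - 2*v + 2) dv

Using F^*(f dg) = (f ∘ F) d(g ∘ F), substitute each coordinate x_i by F_i(u, v) in f_i, and replace dx_i by d F_i = (∂F_i/∂u) du + (∂F_i/∂v) dv.
  For the x component: f_1(F) = -u - 1; d F_1 = (v) du + (u + 2*v - 2) dv
  For the y component: f_2(F) = 8*u^2 + 6*v^2; d F_2 = (-1) du + (0) dv
  For the z component: f_3(F) = 3*v*(u + v - 2); d F_3 = (-8*u) du + (-6*v) dv
Combining and collecting du, dv coefficients:
  coeff of du: -24*u^2*v - 8*u^2 - 24*u*v^2 + 47*u*v - 6*v^2 - v
  coeff of dv: -u^2 - 18*u*v^2 - 2*u*v + u - 18*v^3 + 36*v^2 - 2*v + 2
F^* omega = (-24*u^2*v - 8*u^2 - 24*u*v^2 + 47*u*v - 6*v^2 - v) du + (-u^2 - 18*u*v^2 - 2*u*v + u - 18*v^3 + 36*v^2 - 2*v + 2) dv.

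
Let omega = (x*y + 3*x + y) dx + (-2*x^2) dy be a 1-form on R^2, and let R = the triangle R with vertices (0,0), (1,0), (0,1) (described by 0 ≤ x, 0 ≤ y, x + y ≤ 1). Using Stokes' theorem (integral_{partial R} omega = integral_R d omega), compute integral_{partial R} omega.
integral_(partial R) omega = -4/3

Stokes: integral_partial_R omega = integral_R d omega with d omega = (∂Q/∂x - ∂P/∂y) dx ∧ dy.
  ∂Q/∂x = -4*x
  ∂P/∂y = x + 1
  integrand = ∂Q/∂x - ∂P/∂y = -5*x - 1.
Integrating over R: integral_0^1 integral_0^{1-x} (-5*x - 1) dy dx = -4/3.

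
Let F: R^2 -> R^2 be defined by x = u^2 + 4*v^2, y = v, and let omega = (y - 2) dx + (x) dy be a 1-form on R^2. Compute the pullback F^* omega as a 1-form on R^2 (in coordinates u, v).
F^* omega = (2*u*(v - 2)) du + (u^2 + 12*v^2 - 16*v) dv

Using F^*(f dg) = (f ∘ F) d(g ∘ F), substitute each coordinate x_i by F_i(u, v) in f_i, and replace dx_i by d F_i = (∂F_i/∂u) du + (∂F_i/∂v) dv.
  For the x component: f_1(F) = v - 2; d F_1 = (2*u) du + (8*v) dv
  For the y component: f_2(F) = u^2 + 4*v^2; d F_2 = (0) du + (1) dv
Combining and collecting du, dv coefficients:
  coeff of du: 2*u*(v - 2)
  coeff of dv: u^2 + 12*v^2 - 16*v
F^* omega = (2*u*(v - 2)) du + (u^2 + 12*v^2 - 16*v) dv.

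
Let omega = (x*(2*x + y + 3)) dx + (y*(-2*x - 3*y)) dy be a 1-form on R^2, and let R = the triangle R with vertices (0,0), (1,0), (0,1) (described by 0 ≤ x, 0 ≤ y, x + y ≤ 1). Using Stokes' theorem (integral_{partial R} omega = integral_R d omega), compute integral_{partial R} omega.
integral_(partial R) omega = -1/2

Stokes: integral_partial_R omega = integral_R d omega with d omega = (∂Q/∂x - ∂P/∂y) dx ∧ dy.
  ∂Q/∂x = -2*y
  ∂P/∂y = x
  integrand = ∂Q/∂x - ∂P/∂y = -x - 2*y.
Integrating over R: integral_0^1 integral_0^{1-x} (-x - 2*y) dy dx = -1/2.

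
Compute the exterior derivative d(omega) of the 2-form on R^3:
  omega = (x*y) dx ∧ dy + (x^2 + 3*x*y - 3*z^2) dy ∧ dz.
d(omega) = (2*x + 3*y) dx ∧ dy ∧ dz

For a 2-form omega = sum_{i<j} g_{ij} dx_i ∧ dx_j, the exterior derivative is
  d(omega) = sum_{i<j} d(g_{ij}) ∧ dx_i ∧ dx_j = sum_{i<j, k} (∂g_{ij}/∂x_k) dx_k ∧ dx_i ∧ dx_j.
Expand each term, using dx_k ∧ dx_i ∧ dx_j = sgn(permutation) dx_{(a)} ∧ dx_{(b)} ∧ dx_{(c)} with (a < b < c) sorted:
  d(x^2 + 3*x*y - 3*z^2) includes (∂/∂x)(x^2 + 3*x*y - 3*z^2) dx = (2*x + 3*y) dx, which multiplied by dy ∧ dz gives (2*x + 3*y) dx ∧ dy ∧ dz
Collecting like 3-forms: d(omega) = (2*x + 3*y) dx ∧ dy ∧ dz.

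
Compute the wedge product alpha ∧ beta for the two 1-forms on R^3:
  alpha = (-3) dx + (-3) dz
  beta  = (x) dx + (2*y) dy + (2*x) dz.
alpha ∧ beta = (-6*y) dx ∧ dy + (-3*x) dx ∧ dz + (6*y) dy ∧ dz

Distribute the wedge, using dx_i ∧ dx_j = -dx_j ∧ dx_i and dx_i ∧ dx_i = 0. For each pair (i, j) with i < j, the coefficient of dx_i ∧ dx_j in alpha ∧ beta is (alpha_i * beta_j - alpha_j * beta_i). Collecting: alpha ∧ beta = (-6*y) dx ∧ dy + (-3*x) dx ∧ dz + (6*y) dy ∧ dz.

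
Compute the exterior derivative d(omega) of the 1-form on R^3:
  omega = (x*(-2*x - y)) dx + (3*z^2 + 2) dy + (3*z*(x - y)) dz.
d(omega) = (x) dx ∧ dy + (3*z) dx ∧ dz + (-9*z) dy ∧ dz

For a 1-form omega = sum_i f_i dx_i, the exterior derivative is
  d(omega) = sum_{i < j} (∂f_j/∂x_i - ∂f_i/∂x_j) dx_i ∧ dx_j.
  coefficient of dx ∧ dy: ∂f_2/∂x - ∂f_1/∂y = ∂(3*z^2 + 2)/∂x - ∂(x*(-2*x - y))/∂y = x
  coefficient of dx ∧ dz: ∂f_3/∂x - ∂f_1/∂z = ∂(3*z*(x - y))/∂x - ∂(x*(-2*x - y))/∂z = 3*z
  coefficient of dy ∧ dz: ∂f_3/∂y - ∂f_2/∂z = ∂(3*z*(x - y))/∂y - ∂(3*z^2 + 2)/∂z = -9*z
Assembling: d(omega) = (x) dx ∧ dy + (3*z) dx ∧ dz + (-9*z) dy ∧ dz.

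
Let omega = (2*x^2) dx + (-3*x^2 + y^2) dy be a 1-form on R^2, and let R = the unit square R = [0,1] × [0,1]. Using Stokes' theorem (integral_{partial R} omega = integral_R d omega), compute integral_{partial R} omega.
integral_(partial R) omega = -3

Stokes: integral_partial_R omega = integral_R d omega with d omega = (∂Q/∂x - ∂P/∂y) dx ∧ dy.
  ∂Q/∂x = -6*x
  ∂P/∂y = 0
  integrand = ∂Q/∂x - ∂P/∂y = -6*x.
Integrating over R: integral_0^1 integral_0^1 (-6*x) dx dy = -3.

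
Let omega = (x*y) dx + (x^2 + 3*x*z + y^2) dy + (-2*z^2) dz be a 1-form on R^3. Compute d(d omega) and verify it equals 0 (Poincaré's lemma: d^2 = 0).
d(d omega) = 0

Step 1: d omega = sum_{i<j} (∂f_j/∂x_i - ∂f_i/∂x_j) dx_i ∧ dx_j:
  coeff of dx ∧ dy: x + 3*z
  coeff of dx ∧ dz: 0
  coeff of dy ∧ dz: -3*x
Step 2: Apply d again to each 2-form coefficient. The only possible 3-form in R^3 is dx ∧ dy ∧ dz, with coefficient
  ∂(coeff of dy∧dz)/∂x - ∂(coeff of dx∧dz)/∂y + ∂(coeff of dx∧dy)/∂z
  = ∂/∂x (-3*x) - ∂/∂y (0) + ∂/∂z (x + 3*z).
Each of these terms simplifies to sums of mixed partials that cancel in pairs. The result is 0 (by equality of mixed partials for smooth functions — Schwarz / Clairaut).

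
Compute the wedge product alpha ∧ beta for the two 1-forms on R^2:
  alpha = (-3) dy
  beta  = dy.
alpha ∧ beta = 0

Distribute the wedge, using dx_i ∧ dx_j = -dx_j ∧ dx_i and dx_i ∧ dx_i = 0. For each pair (i, j) with i < j, the coefficient of dx_i ∧ dx_j in alpha ∧ beta is (alpha_i * beta_j - alpha_j * beta_i). Collecting: alpha ∧ beta = 0.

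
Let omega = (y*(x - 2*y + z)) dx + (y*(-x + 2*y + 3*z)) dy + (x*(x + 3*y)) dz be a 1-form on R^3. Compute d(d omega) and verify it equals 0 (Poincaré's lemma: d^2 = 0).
d(d omega) = 0

Step 1: d omega = sum_{i<j} (∂f_j/∂x_i - ∂f_i/∂x_j) dx_i ∧ dx_j:
  coeff of dx ∧ dy: -x + 3*y - z
  coeff of dx ∧ dz: 2*x + 2*y
  coeff of dy ∧ dz: 3*x - 3*y
Step 2: Apply d again to each 2-form coefficient. The only possible 3-form in R^3 is dx ∧ dy ∧ dz, with coefficient
  ∂(coeff of dy∧dz)/∂x - ∂(coeff of dx∧dz)/∂y + ∂(coeff of dx∧dy)/∂z
  = ∂/∂x (3*x - 3*y) - ∂/∂y (2*x + 2*y) + ∂/∂z (-x + 3*y - z).
Each of these terms simplifies to sums of mixed partials that cancel in pairs. The result is 0 (by equality of mixed partials for smooth functions — Schwarz / Clairaut).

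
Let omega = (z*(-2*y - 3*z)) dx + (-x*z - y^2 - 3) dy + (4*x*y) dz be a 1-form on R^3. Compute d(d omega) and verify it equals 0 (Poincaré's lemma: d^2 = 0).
d(d omega) = 0

Step 1: d omega = sum_{i<j} (∂f_j/∂x_i - ∂f_i/∂x_j) dx_i ∧ dx_j:
  coeff of dx ∧ dy: z
  coeff of dx ∧ dz: 6*y + 6*z
  coeff of dy ∧ dz: 5*x
Step 2: Apply d again to each 2-form coefficient. The only possible 3-form in R^3 is dx ∧ dy ∧ dz, with coefficient
  ∂(coeff of dy∧dz)/∂x - ∂(coeff of dx∧dz)/∂y + ∂(coeff of dx∧dy)/∂z
  = ∂/∂x (5*x) - ∂/∂y (6*y + 6*z) + ∂/∂z (z).
Each of these terms simplifies to sums of mixed partials that cancel in pairs. The result is 0 (by equality of mixed partials for smooth functions — Schwarz / Clairaut).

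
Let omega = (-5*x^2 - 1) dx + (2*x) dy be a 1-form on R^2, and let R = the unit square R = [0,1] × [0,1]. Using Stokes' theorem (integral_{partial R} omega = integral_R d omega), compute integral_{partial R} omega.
integral_(partial R) omega = 2

Stokes: integral_partial_R omega = integral_R d omega with d omega = (∂Q/∂x - ∂P/∂y) dx ∧ dy.
  ∂Q/∂x = 2
  ∂P/∂y = 0
  integrand = ∂Q/∂x - ∂P/∂y = 2.
Integrating over R: integral_0^1 integral_0^1 (2) dx dy = 2.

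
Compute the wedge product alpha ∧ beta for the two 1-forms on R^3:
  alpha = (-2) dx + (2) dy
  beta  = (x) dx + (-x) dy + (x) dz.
alpha ∧ beta = (-2*x) dx ∧ dz + (2*x) dy ∧ dz

Distribute the wedge, using dx_i ∧ dx_j = -dx_j ∧ dx_i and dx_i ∧ dx_i = 0. For each pair (i, j) with i < j, the coefficient of dx_i ∧ dx_j in alpha ∧ beta is (alpha_i * beta_j - alpha_j * beta_i). Collecting: alpha ∧ beta = (-2*x) dx ∧ dz + (2*x) dy ∧ dz.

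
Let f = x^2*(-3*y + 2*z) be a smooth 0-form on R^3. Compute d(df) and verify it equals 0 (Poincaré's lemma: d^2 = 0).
d(df) = 0

Step 1: df = sum_i (∂f/∂x_i) dx_i = (2*x*(-3*y + 2*z)) dx + (-3*x^2) dy + (2*x^2) dz.
Step 2: Apply d again. Using the 1-form formula, the coefficient of dx ∧ dy in d(df) is ∂^2 f/∂x ∂y - ∂^2 f/∂y ∂x = (-6*x) - (-6*x) = 0 (equality of mixed partials for smooth f).
Similarly for dx ∧ dz and dy ∧ dz — all coefficients vanish. So d(df) = 0.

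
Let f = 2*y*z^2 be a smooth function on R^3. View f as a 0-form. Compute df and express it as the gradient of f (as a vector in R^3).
df = (0) dx + (2*z^2) dy + (4*y*z) dz; grad f = (0, 2*z^2, 4*y*z)

For a 0-form f, d f = (∂f/∂x) dx + (∂f/∂y) dy + (∂f/∂z) dz. The components of the vector representation are exactly the entries of grad f in Cartesian coordinates:
  ∂f/∂x = 0
  ∂f/∂y = 2*z^2
  ∂f/∂z = 4*y*z.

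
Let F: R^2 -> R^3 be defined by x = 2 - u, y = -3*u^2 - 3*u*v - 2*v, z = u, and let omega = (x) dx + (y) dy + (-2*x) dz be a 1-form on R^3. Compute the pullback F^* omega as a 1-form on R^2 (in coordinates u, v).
F^* omega = (18*u^3 + 27*u^2*v + 9*u*v^2 + 12*u*v + 3*u + 6*v^2 - 6) du + (9*u^3 + 9*u^2*v + 6*u^2 + 12*u*v + 4*v) dv

Using F^*(f dg) = (f ∘ F) d(g ∘ F), substitute each coordinate x_i by F_i(u, v) in f_i, and replace dx_i by d F_i = (∂F_i/∂u) du + (∂F_i/∂v) dv.
  For the x component: f_1(F) = 2 - u; d F_1 = (-1) du + (0) dv
  For the y component: f_2(F) = -3*u^2 - 3*u*v - 2*v; d F_2 = (-6*u - 3*v) du + (-3*u - 2) dv
  For the z component: f_3(F) = 2*u - 4; d F_3 = (1) du + (0) dv
Combining and collecting du, dv coefficients:
  coeff of du: 18*u^3 + 27*u^2*v + 9*u*v^2 + 12*u*v + 3*u + 6*v^2 - 6
  coeff of dv: 9*u^3 + 9*u^2*v + 6*u^2 + 12*u*v + 4*v
F^* omega = (18*u^3 + 27*u^2*v + 9*u*v^2 + 12*u*v + 3*u + 6*v^2 - 6) du + (9*u^3 + 9*u^2*v + 6*u^2 + 12*u*v + 4*v) dv.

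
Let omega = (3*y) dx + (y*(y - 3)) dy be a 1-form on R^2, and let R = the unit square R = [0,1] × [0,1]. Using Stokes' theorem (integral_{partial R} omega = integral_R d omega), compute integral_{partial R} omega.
integral_(partial R) omega = -3

Stokes: integral_partial_R omega = integral_R d omega with d omega = (∂Q/∂x - ∂P/∂y) dx ∧ dy.
  ∂Q/∂x = 0
  ∂P/∂y = 3
  integrand = ∂Q/∂x - ∂P/∂y = -3.
Integrating over R: integral_0^1 integral_0^1 (-3) dx dy = -3.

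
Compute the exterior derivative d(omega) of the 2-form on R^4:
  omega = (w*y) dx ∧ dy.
d(omega) = (y) dx ∧ dy ∧ dw

For a 2-form omega = sum_{i<j} g_{ij} dx_i ∧ dx_j, the exterior derivative is
  d(omega) = sum_{i<j} d(g_{ij}) ∧ dx_i ∧ dx_j = sum_{i<j, k} (∂g_{ij}/∂x_k) dx_k ∧ dx_i ∧ dx_j.
Expand each term, using dx_k ∧ dx_i ∧ dx_j = sgn(permutation) dx_{(a)} ∧ dx_{(b)} ∧ dx_{(c)} with (a < b < c) sorted:
  d(w*y) includes (∂/∂w)(w*y) dw = (y) dw, which multiplied by dx ∧ dy gives (y) dx ∧ dy ∧ dw
Collecting like 3-forms: d(omega) = (y) dx ∧ dy ∧ dw.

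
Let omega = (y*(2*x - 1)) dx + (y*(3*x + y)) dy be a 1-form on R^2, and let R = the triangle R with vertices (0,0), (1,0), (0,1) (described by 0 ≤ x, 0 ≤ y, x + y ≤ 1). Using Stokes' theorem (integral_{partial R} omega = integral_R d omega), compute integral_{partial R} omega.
integral_(partial R) omega = 2/3

Stokes: integral_partial_R omega = integral_R d omega with d omega = (∂Q/∂x - ∂P/∂y) dx ∧ dy.
  ∂Q/∂x = 3*y
  ∂P/∂y = 2*x - 1
  integrand = ∂Q/∂x - ∂P/∂y = -2*x + 3*y + 1.
Integrating over R: integral_0^1 integral_0^{1-x} (-2*x + 3*y + 1) dy dx = 2/3.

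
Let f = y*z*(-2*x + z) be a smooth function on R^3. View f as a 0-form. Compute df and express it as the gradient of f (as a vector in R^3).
df = (-2*y*z) dx + (z*(-2*x + z)) dy + (2*y*(-x + z)) dz; grad f = (-2*y*z, z*(-2*x + z), 2*y*(-x + z))

For a 0-form f, d f = (∂f/∂x) dx + (∂f/∂y) dy + (∂f/∂z) dz. The components of the vector representation are exactly the entries of grad f in Cartesian coordinates:
  ∂f/∂x = -2*y*z
  ∂f/∂y = z*(-2*x + z)
  ∂f/∂z = 2*y*(-x + z).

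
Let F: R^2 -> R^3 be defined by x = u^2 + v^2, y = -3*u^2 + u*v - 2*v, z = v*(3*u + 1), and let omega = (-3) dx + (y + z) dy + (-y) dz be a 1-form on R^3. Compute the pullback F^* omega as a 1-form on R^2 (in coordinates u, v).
F^* omega = (18*u^3 - 18*u^2*v + u*v^2 + 6*u*v - 6*u + 5*v^2) du + (6*u^3 + u^2*v + 9*u^2 - 4*u*v - 2*v) dv

Using F^*(f dg) = (f ∘ F) d(g ∘ F), substitute each coordinate x_i by F_i(u, v) in f_i, and replace dx_i by d F_i = (∂F_i/∂u) du + (∂F_i/∂v) dv.
  For the x component: f_1(F) = -3; d F_1 = (2*u) du + (2*v) dv
  For the y component: f_2(F) = -3*u^2 + 4*u*v - v; d F_2 = (-6*u + v) du + (u - 2) dv
  For the z component: f_3(F) = 3*u^2 - u*v + 2*v; d F_3 = (3*v) du + (3*u + 1) dv
Combining and collecting du, dv coefficients:
  coeff of du: 18*u^3 - 18*u^2*v + u*v^2 + 6*u*v - 6*u + 5*v^2
  coeff of dv: 6*u^3 + u^2*v + 9*u^2 - 4*u*v - 2*v
F^* omega = (18*u^3 - 18*u^2*v + u*v^2 + 6*u*v - 6*u + 5*v^2) du + (6*u^3 + u^2*v + 9*u^2 - 4*u*v - 2*v) dv.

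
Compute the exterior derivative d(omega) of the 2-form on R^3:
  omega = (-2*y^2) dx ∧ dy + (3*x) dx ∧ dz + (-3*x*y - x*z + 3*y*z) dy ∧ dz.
d(omega) = (-3*y - z) dx ∧ dy ∧ dz

For a 2-form omega = sum_{i<j} g_{ij} dx_i ∧ dx_j, the exterior derivative is
  d(omega) = sum_{i<j} d(g_{ij}) ∧ dx_i ∧ dx_j = sum_{i<j, k} (∂g_{ij}/∂x_k) dx_k ∧ dx_i ∧ dx_j.
Expand each term, using dx_k ∧ dx_i ∧ dx_j = sgn(permutation) dx_{(a)} ∧ dx_{(b)} ∧ dx_{(c)} with (a < b < c) sorted:
  d(-3*x*y - x*z + 3*y*z) includes (∂/∂x)(-3*x*y - x*z + 3*y*z) dx = (-3*y - z) dx, which multiplied by dy ∧ dz gives (-3*y - z) dx ∧ dy ∧ dz
Collecting like 3-forms: d(omega) = (-3*y - z) dx ∧ dy ∧ dz.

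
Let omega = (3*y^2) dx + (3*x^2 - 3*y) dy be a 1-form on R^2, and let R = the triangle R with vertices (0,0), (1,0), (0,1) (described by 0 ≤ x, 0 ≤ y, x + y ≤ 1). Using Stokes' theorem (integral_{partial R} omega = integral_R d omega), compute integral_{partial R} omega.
integral_(partial R) omega = 0

Stokes: integral_partial_R omega = integral_R d omega with d omega = (∂Q/∂x - ∂P/∂y) dx ∧ dy.
  ∂Q/∂x = 6*x
  ∂P/∂y = 6*y
  integrand = ∂Q/∂x - ∂P/∂y = 6*x - 6*y.
Integrating over R: integral_0^1 integral_0^{1-x} (6*x - 6*y) dy dx = 0.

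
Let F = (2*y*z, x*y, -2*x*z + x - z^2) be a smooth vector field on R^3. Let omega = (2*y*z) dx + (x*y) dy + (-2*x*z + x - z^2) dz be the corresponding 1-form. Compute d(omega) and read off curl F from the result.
d(omega) = (0) dy ∧ dz + (2*y + 2*z - 1) dz ∧ dx + (y - 2*z) dx ∧ dy; curl F = (0, 2*y + 2*z - 1, y - 2*z)

d omega = sum_{i<j} (∂f_j/∂x_i - ∂f_i/∂x_j) dx_i ∧ dx_j. Under the identification (dy ∧ dz, dz ∧ dx, dx ∧ dy) ↔ (e_x, e_y, e_z), the coefficients are exactly the components of curl F. Compute:
  ∂R/∂y - ∂Q/∂z = (0) - (0) = 0
  ∂P/∂z - ∂R/∂x = (2*y) - (1 - 2*z) = 2*y + 2*z - 1
  ∂Q/∂x - ∂P/∂y = (y) - (2*z) = y - 2*z.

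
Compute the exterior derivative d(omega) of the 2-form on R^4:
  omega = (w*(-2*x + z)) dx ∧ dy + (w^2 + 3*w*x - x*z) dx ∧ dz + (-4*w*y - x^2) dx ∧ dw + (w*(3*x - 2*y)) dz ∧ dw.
d(omega) = (w) dx ∧ dy ∧ dz + (4*w - 2*x + z) dx ∧ dy ∧ dw + (5*w + 3*x) dx ∧ dz ∧ dw + (-2*w) dy ∧ dz ∧ dw

For a 2-form omega = sum_{i<j} g_{ij} dx_i ∧ dx_j, the exterior derivative is
  d(omega) = sum_{i<j} d(g_{ij}) ∧ dx_i ∧ dx_j = sum_{i<j, k} (∂g_{ij}/∂x_k) dx_k ∧ dx_i ∧ dx_j.
Expand each term, using dx_k ∧ dx_i ∧ dx_j = sgn(permutation) dx_{(a)} ∧ dx_{(b)} ∧ dx_{(c)} with (a < b < c) sorted:
  d(w*(-2*x + z)) includes (∂/∂z)(w*(-2*x + z)) dz = (w) dz, which multiplied by dx ∧ dy gives (w) dx ∧ dy ∧ dz
  d(w*(-2*x + z)) includes (∂/∂w)(w*(-2*x + z)) dw = (-2*x + z) dw, which multiplied by dx ∧ dy gives (-2*x + z) dx ∧ dy ∧ dw
  d(w^2 + 3*w*x - x*z) includes (∂/∂w)(w^2 + 3*w*x - x*z) dw = (2*w + 3*x) dw, which multiplied by dx ∧ dz gives (2*w + 3*x) dx ∧ dz ∧ dw
  d(-4*w*y - x^2) includes (∂/∂y)(-4*w*y - x^2) dy = (-4*w) dy, which multiplied by dx ∧ dw gives (4*w) dx ∧ dy ∧ dw
  d(w*(3*x - 2*y)) includes (∂/∂x)(w*(3*x - 2*y)) dx = (3*w) dx, which multiplied by dz ∧ dw gives (3*w) dx ∧ dz ∧ dw
  d(w*(3*x - 2*y)) includes (∂/∂y)(w*(3*x - 2*y)) dy = (-2*w) dy, which multiplied by dz ∧ dw gives (-2*w) dy ∧ dz ∧ dw
Collecting like 3-forms: d(omega) = (w) dx ∧ dy ∧ dz + (4*w - 2*x + z) dx ∧ dy ∧ dw + (5*w + 3*x) dx ∧ dz ∧ dw + (-2*w) dy ∧ dz ∧ dw.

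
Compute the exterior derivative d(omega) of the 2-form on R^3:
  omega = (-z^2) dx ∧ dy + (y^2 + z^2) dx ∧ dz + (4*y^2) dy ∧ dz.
d(omega) = (-2*y - 2*z) dx ∧ dy ∧ dz

For a 2-form omega = sum_{i<j} g_{ij} dx_i ∧ dx_j, the exterior derivative is
  d(omega) = sum_{i<j} d(g_{ij}) ∧ dx_i ∧ dx_j = sum_{i<j, k} (∂g_{ij}/∂x_k) dx_k ∧ dx_i ∧ dx_j.
Expand each term, using dx_k ∧ dx_i ∧ dx_j = sgn(permutation) dx_{(a)} ∧ dx_{(b)} ∧ dx_{(c)} with (a < b < c) sorted:
  d(-z^2) includes (∂/∂z)(-z^2) dz = (-2*z) dz, which multiplied by dx ∧ dy gives (-2*z) dx ∧ dy ∧ dz
  d(y^2 + z^2) includes (∂/∂y)(y^2 + z^2) dy = (2*y) dy, which multiplied by dx ∧ dz gives (-2*y) dx ∧ dy ∧ dz
Collecting like 3-forms: d(omega) = (-2*y - 2*z) dx ∧ dy ∧ dz.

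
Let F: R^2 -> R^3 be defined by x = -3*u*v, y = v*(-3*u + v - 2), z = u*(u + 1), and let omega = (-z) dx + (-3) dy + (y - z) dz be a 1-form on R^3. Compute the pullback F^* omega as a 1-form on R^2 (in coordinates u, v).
F^* omega = (-2*u^3 - 3*u^2*v - 3*u^2 + 2*u*v^2 - 4*u*v - u + v^2 + 7*v) du + (3*u^3 + 3*u^2 + 9*u - 6*v + 6) dv

Using F^*(f dg) = (f ∘ F) d(g ∘ F), substitute each coordinate x_i by F_i(u, v) in f_i, and replace dx_i by d F_i = (∂F_i/∂u) du + (∂F_i/∂v) dv.
  For the x component: f_1(F) = u*(-u - 1); d F_1 = (-3*v) du + (-3*u) dv
  For the y component: f_2(F) = -3; d F_2 = (-3*v) du + (-3*u + 2*v - 2) dv
  For the z component: f_3(F) = -u^2 - 3*u*v - u + v^2 - 2*v; d F_3 = (2*u + 1) du + (0) dv
Combining and collecting du, dv coefficients:
  coeff of du: -2*u^3 - 3*u^2*v - 3*u^2 + 2*u*v^2 - 4*u*v - u + v^2 + 7*v
  coeff of dv: 3*u^3 + 3*u^2 + 9*u - 6*v + 6
F^* omega = (-2*u^3 - 3*u^2*v - 3*u^2 + 2*u*v^2 - 4*u*v - u + v^2 + 7*v) du + (3*u^3 + 3*u^2 + 9*u - 6*v + 6) dv.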